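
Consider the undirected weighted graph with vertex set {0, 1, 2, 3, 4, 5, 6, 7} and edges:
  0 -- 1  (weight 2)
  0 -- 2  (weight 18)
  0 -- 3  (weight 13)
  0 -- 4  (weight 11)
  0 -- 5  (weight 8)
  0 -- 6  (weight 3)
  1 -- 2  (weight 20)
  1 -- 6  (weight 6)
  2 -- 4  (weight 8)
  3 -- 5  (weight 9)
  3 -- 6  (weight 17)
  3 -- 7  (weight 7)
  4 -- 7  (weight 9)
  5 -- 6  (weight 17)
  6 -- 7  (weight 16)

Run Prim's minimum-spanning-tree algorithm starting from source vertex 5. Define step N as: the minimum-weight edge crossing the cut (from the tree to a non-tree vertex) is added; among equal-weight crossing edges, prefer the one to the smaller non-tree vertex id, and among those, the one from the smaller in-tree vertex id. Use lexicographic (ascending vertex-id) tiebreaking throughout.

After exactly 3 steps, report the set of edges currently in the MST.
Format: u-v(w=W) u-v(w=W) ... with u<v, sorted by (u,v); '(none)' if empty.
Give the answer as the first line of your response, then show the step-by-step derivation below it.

0-1(w=2) 0-5(w=8) 0-6(w=3)

step 1: add edge 0-5 (w=8); MST = {0-5(w=8)}
step 2: add edge 0-1 (w=2); MST = {0-1(w=2) 0-5(w=8)}
step 3: add edge 0-6 (w=3); MST = {0-1(w=2) 0-5(w=8) 0-6(w=3)}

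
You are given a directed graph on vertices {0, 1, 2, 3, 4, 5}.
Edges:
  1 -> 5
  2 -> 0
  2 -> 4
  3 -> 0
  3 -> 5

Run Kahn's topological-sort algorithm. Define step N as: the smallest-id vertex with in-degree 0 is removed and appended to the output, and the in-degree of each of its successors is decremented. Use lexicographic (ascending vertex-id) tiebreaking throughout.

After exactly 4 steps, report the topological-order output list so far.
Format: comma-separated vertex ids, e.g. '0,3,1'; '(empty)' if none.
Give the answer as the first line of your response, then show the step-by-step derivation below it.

1,2,3,0

step 1: output 1; order=[1]; indeg=(2,0,0,0,1,1)
step 2: output 2; order=[1,2]; indeg=(1,0,0,0,0,1)
step 3: output 3; order=[1,2,3]; indeg=(0,0,0,0,0,0)
step 4: output 0; order=[1,2,3,0]; indeg=(0,0,0,0,0,0)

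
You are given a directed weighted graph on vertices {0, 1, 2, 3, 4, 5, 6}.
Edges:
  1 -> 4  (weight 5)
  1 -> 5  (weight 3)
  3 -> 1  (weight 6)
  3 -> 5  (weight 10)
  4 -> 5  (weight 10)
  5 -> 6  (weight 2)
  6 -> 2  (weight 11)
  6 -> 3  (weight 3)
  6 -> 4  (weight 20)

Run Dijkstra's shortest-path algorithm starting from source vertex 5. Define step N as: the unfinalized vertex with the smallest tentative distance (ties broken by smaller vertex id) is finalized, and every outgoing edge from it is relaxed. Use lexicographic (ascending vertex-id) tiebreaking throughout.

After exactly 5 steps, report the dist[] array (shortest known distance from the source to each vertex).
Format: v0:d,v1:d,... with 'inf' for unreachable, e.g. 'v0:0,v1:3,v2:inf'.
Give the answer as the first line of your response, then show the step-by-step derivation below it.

v0:inf,v1:11,v2:13,v3:5,v4:16,v5:0,v6:2

step 1: dist = v0:inf,v1:inf,v2:inf,v3:inf,v4:inf,v5:0,v6:2
step 2: dist = v0:inf,v1:inf,v2:13,v3:5,v4:22,v5:0,v6:2
step 3: dist = v0:inf,v1:11,v2:13,v3:5,v4:22,v5:0,v6:2
step 4: dist = v0:inf,v1:11,v2:13,v3:5,v4:16,v5:0,v6:2
step 5: dist = v0:inf,v1:11,v2:13,v3:5,v4:16,v5:0,v6:2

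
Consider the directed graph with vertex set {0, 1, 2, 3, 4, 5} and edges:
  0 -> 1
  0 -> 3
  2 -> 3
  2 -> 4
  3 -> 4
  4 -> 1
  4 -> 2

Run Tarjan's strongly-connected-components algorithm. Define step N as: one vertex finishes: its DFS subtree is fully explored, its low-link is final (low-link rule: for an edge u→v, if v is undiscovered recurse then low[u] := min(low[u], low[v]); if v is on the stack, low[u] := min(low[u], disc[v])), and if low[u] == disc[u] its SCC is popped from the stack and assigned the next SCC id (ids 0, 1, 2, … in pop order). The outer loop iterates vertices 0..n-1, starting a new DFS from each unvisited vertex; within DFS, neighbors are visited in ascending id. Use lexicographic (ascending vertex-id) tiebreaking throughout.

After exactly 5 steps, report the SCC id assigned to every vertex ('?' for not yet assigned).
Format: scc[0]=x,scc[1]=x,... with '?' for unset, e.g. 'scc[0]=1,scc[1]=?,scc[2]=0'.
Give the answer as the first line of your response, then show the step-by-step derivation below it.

scc[0]=2,scc[1]=0,scc[2]=1,scc[3]=1,scc[4]=1,scc[5]=?

step 1: low=(low[0]=0,low[1]=1,low[2]=?,low[3]=?,low[4]=?,low[5]=?); scc=(scc[0]=?,scc[1]=0,scc[2]=?,scc[3]=?,scc[4]=?,scc[5]=?)
step 2: low=(low[0]=0,low[1]=1,low[2]=2,low[3]=2,low[4]=3,low[5]=?); scc=(scc[0]=?,scc[1]=0,scc[2]=?,scc[3]=?,scc[4]=?,scc[5]=?)
step 3: low=(low[0]=0,low[1]=1,low[2]=2,low[3]=2,low[4]=2,low[5]=?); scc=(scc[0]=?,scc[1]=0,scc[2]=?,scc[3]=?,scc[4]=?,scc[5]=?)
step 4: low=(low[0]=0,low[1]=1,low[2]=2,low[3]=2,low[4]=2,low[5]=?); scc=(scc[0]=?,scc[1]=0,scc[2]=1,scc[3]=1,scc[4]=1,scc[5]=?)
step 5: low=(low[0]=0,low[1]=1,low[2]=2,low[3]=2,low[4]=2,low[5]=?); scc=(scc[0]=2,scc[1]=0,scc[2]=1,scc[3]=1,scc[4]=1,scc[5]=?)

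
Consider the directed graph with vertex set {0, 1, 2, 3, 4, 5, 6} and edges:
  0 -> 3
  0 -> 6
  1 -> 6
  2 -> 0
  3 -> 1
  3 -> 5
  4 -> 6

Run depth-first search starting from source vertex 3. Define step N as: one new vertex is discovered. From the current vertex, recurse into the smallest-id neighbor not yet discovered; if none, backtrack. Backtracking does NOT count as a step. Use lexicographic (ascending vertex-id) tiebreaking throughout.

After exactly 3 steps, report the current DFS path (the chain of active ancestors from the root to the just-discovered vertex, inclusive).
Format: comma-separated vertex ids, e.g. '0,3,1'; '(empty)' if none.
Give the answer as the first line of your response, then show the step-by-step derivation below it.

3,1,6

step 1: discover 3; path=3; order=3
step 2: discover 1; path=3>1; order=3,1
step 3: discover 6; path=3>1>6; order=3,1,6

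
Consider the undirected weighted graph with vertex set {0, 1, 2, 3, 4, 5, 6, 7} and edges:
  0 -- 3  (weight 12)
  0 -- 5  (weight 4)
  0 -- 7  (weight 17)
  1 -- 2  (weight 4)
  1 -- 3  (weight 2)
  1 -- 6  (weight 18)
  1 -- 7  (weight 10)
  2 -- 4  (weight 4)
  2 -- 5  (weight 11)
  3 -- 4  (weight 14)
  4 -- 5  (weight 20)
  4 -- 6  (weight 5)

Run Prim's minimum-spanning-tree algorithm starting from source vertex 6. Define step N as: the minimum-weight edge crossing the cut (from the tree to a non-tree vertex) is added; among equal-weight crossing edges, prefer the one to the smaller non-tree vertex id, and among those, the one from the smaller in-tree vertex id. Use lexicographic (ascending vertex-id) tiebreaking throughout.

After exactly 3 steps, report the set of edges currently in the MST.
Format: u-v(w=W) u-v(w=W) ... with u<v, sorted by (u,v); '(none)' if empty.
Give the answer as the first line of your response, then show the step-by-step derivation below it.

1-2(w=4) 2-4(w=4) 4-6(w=5)

step 1: add edge 4-6 (w=5); MST = {4-6(w=5)}
step 2: add edge 2-4 (w=4); MST = {2-4(w=4) 4-6(w=5)}
step 3: add edge 1-2 (w=4); MST = {1-2(w=4) 2-4(w=4) 4-6(w=5)}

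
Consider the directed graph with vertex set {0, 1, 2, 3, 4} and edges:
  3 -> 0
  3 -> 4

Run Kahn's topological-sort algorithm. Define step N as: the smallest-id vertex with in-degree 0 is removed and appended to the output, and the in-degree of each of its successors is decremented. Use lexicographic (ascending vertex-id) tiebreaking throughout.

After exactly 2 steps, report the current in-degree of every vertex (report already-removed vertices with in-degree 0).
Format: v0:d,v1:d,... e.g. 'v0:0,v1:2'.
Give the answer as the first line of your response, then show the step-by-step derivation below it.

v0:1,v1:0,v2:0,v3:0,v4:1

step 1: output 1; order=[1]; indeg=(1,0,0,0,1)
step 2: output 2; order=[1,2]; indeg=(1,0,0,0,1)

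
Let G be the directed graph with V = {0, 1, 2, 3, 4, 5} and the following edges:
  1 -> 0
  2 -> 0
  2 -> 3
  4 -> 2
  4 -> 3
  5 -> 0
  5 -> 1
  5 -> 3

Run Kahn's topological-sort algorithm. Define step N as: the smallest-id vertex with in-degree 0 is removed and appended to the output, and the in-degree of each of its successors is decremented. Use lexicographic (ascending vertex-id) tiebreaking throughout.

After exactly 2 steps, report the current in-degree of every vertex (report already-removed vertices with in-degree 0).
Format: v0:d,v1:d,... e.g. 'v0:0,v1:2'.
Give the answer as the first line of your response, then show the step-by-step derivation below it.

v0:2,v1:1,v2:0,v3:1,v4:0,v5:0

step 1: output 4; order=[4]; indeg=(3,1,0,2,0,0)
step 2: output 2; order=[4,2]; indeg=(2,1,0,1,0,0)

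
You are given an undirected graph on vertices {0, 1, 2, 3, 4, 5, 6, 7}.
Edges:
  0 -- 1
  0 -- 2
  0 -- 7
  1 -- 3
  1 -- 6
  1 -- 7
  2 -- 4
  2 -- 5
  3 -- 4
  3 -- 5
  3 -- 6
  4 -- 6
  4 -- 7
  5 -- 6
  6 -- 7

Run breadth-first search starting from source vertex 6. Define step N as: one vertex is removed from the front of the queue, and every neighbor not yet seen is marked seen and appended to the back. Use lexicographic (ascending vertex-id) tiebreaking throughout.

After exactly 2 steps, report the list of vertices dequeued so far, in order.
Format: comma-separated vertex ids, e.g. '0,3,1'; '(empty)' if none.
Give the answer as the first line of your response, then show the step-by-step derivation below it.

6,1

step 1: dequeue 6; queue=[1,3,4,5,7]; order=6
step 2: dequeue 1; queue=[3,4,5,7,0]; order=6,1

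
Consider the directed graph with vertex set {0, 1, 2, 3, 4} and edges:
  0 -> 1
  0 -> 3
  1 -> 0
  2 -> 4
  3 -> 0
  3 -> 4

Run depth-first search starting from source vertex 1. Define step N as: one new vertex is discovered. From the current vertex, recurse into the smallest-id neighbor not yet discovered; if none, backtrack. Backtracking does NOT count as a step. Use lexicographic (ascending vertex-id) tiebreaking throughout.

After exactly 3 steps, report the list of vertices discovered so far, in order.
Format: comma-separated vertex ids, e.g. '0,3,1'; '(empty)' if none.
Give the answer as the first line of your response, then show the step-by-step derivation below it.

1,0,3

step 1: discover 1; path=1; order=1
step 2: discover 0; path=1>0; order=1,0
step 3: discover 3; path=1>0>3; order=1,0,3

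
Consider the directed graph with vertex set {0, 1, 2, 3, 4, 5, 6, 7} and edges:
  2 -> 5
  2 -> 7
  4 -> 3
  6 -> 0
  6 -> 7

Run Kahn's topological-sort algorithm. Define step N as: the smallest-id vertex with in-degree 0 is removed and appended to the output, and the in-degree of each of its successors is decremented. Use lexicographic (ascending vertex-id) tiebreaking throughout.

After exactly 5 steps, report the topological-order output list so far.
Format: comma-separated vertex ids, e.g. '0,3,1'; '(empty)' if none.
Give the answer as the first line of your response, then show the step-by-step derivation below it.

1,2,4,3,5

step 1: output 1; order=[1]; indeg=(1,0,0,1,0,1,0,2)
step 2: output 2; order=[1,2]; indeg=(1,0,0,1,0,0,0,1)
step 3: output 4; order=[1,2,4]; indeg=(1,0,0,0,0,0,0,1)
step 4: output 3; order=[1,2,4,3]; indeg=(1,0,0,0,0,0,0,1)
step 5: output 5; order=[1,2,4,3,5]; indeg=(1,0,0,0,0,0,0,1)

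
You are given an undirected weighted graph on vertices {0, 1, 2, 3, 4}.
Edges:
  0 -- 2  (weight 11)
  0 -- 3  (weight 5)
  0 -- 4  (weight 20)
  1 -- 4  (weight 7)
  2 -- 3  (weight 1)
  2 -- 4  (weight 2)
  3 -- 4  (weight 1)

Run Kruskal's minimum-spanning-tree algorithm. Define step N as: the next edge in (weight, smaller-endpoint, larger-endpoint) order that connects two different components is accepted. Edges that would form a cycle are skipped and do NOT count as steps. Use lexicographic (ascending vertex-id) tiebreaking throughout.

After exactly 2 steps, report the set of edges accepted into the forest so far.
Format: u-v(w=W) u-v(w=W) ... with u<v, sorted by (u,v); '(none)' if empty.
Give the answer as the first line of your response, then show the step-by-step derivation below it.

2-3(w=1) 3-4(w=1)

step 1: add edge 2-3 (w=1); MST = {2-3(w=1)}
step 2: add edge 3-4 (w=1); MST = {2-3(w=1) 3-4(w=1)}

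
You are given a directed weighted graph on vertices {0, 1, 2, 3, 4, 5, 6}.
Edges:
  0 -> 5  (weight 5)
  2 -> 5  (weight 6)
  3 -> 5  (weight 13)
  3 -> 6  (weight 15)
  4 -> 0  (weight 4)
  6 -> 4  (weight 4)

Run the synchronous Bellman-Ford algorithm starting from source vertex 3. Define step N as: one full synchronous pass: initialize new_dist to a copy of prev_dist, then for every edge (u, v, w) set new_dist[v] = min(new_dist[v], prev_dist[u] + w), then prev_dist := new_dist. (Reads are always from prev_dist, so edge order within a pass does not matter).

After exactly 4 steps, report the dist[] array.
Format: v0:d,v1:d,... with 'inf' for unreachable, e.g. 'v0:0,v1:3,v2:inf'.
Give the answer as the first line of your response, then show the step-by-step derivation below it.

v0:23,v1:inf,v2:inf,v3:0,v4:19,v5:13,v6:15

step 1: dist = v0:inf,v1:inf,v2:inf,v3:0,v4:inf,v5:13,v6:15
step 2: dist = v0:inf,v1:inf,v2:inf,v3:0,v4:19,v5:13,v6:15
step 3: dist = v0:23,v1:inf,v2:inf,v3:0,v4:19,v5:13,v6:15
step 4: dist = v0:23,v1:inf,v2:inf,v3:0,v4:19,v5:13,v6:15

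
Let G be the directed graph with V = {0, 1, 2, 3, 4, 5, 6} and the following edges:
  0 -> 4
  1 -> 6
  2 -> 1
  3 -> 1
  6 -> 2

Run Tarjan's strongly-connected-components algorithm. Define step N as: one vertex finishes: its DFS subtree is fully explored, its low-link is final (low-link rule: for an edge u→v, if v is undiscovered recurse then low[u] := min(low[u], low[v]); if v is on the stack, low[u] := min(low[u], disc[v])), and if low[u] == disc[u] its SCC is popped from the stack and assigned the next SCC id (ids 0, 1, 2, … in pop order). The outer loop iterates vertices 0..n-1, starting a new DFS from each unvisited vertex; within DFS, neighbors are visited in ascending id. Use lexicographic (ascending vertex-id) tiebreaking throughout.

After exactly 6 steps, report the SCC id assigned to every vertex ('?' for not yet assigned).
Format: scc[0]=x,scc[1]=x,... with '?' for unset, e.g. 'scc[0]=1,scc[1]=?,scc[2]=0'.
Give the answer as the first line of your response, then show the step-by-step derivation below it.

scc[0]=1,scc[1]=2,scc[2]=2,scc[3]=3,scc[4]=0,scc[5]=?,scc[6]=2

step 1: low=(low[0]=0,low[1]=?,low[2]=?,low[3]=?,low[4]=1,low[5]=?,low[6]=?); scc=(scc[0]=?,scc[1]=?,scc[2]=?,scc[3]=?,scc[4]=0,scc[5]=?,scc[6]=?)
step 2: low=(low[0]=0,low[1]=?,low[2]=?,low[3]=?,low[4]=1,low[5]=?,low[6]=?); scc=(scc[0]=1,scc[1]=?,scc[2]=?,scc[3]=?,scc[4]=0,scc[5]=?,scc[6]=?)
step 3: low=(low[0]=0,low[1]=2,low[2]=2,low[3]=?,low[4]=1,low[5]=?,low[6]=3); scc=(scc[0]=1,scc[1]=?,scc[2]=?,scc[3]=?,scc[4]=0,scc[5]=?,scc[6]=?)
step 4: low=(low[0]=0,low[1]=2,low[2]=2,low[3]=?,low[4]=1,low[5]=?,low[6]=2); scc=(scc[0]=1,scc[1]=?,scc[2]=?,scc[3]=?,scc[4]=0,scc[5]=?,scc[6]=?)
step 5: low=(low[0]=0,low[1]=2,low[2]=2,low[3]=?,low[4]=1,low[5]=?,low[6]=2); scc=(scc[0]=1,scc[1]=2,scc[2]=2,scc[3]=?,scc[4]=0,scc[5]=?,scc[6]=2)
step 6: low=(low[0]=0,low[1]=2,low[2]=2,low[3]=5,low[4]=1,low[5]=?,low[6]=2); scc=(scc[0]=1,scc[1]=2,scc[2]=2,scc[3]=3,scc[4]=0,scc[5]=?,scc[6]=2)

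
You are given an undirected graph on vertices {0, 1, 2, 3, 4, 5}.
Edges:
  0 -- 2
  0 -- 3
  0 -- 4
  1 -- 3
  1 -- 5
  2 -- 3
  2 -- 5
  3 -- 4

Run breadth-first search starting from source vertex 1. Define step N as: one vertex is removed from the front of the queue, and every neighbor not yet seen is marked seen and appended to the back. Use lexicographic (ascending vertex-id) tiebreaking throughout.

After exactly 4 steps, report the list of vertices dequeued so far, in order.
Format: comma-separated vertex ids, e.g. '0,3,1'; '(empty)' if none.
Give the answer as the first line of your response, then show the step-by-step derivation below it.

1,3,5,0

step 1: dequeue 1; queue=[3,5]; order=1
step 2: dequeue 3; queue=[5,0,2,4]; order=1,3
step 3: dequeue 5; queue=[0,2,4]; order=1,3,5
step 4: dequeue 0; queue=[2,4]; order=1,3,5,0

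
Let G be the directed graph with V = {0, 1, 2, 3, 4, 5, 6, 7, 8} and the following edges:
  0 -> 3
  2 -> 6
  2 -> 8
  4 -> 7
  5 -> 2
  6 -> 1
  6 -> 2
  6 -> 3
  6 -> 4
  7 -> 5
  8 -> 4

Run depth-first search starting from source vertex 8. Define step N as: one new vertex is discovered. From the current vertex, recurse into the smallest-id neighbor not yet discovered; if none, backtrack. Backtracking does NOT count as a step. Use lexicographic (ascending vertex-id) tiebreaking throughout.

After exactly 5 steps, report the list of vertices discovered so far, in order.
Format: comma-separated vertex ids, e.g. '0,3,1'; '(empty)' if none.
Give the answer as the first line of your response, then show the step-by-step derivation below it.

8,4,7,5,2

step 1: discover 8; path=8; order=8
step 2: discover 4; path=8>4; order=8,4
step 3: discover 7; path=8>4>7; order=8,4,7
step 4: discover 5; path=8>4>7>5; order=8,4,7,5
step 5: discover 2; path=8>4>7>5>2; order=8,4,7,5,2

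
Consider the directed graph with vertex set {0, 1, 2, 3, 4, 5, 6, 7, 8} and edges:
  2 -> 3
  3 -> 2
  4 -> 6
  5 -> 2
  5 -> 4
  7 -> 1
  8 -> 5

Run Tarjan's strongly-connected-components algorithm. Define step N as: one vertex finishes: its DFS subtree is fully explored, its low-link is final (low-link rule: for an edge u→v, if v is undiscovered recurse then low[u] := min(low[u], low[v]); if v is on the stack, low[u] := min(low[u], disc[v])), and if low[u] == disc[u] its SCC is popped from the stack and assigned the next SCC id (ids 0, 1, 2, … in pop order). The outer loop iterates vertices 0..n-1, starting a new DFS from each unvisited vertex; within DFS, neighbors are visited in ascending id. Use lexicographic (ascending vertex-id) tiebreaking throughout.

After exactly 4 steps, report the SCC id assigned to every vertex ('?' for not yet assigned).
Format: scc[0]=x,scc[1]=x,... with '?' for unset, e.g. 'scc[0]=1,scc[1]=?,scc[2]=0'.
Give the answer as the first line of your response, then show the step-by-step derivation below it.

scc[0]=0,scc[1]=1,scc[2]=2,scc[3]=2,scc[4]=?,scc[5]=?,scc[6]=?,scc[7]=?,scc[8]=?

step 1: low=(low[0]=0,low[1]=?,low[2]=?,low[3]=?,low[4]=?,low[5]=?,low[6]=?,low[7]=?,low[8]=?); scc=(scc[0]=0,scc[1]=?,scc[2]=?,scc[3]=?,scc[4]=?,scc[5]=?,scc[6]=?,scc[7]=?,scc[8]=?)
step 2: low=(low[0]=0,low[1]=1,low[2]=?,low[3]=?,low[4]=?,low[5]=?,low[6]=?,low[7]=?,low[8]=?); scc=(scc[0]=0,scc[1]=1,scc[2]=?,scc[3]=?,scc[4]=?,scc[5]=?,scc[6]=?,scc[7]=?,scc[8]=?)
step 3: low=(low[0]=0,low[1]=1,low[2]=2,low[3]=2,low[4]=?,low[5]=?,low[6]=?,low[7]=?,low[8]=?); scc=(scc[0]=0,scc[1]=1,scc[2]=?,scc[3]=?,scc[4]=?,scc[5]=?,scc[6]=?,scc[7]=?,scc[8]=?)
step 4: low=(low[0]=0,low[1]=1,low[2]=2,low[3]=2,low[4]=?,low[5]=?,low[6]=?,low[7]=?,low[8]=?); scc=(scc[0]=0,scc[1]=1,scc[2]=2,scc[3]=2,scc[4]=?,scc[5]=?,scc[6]=?,scc[7]=?,scc[8]=?)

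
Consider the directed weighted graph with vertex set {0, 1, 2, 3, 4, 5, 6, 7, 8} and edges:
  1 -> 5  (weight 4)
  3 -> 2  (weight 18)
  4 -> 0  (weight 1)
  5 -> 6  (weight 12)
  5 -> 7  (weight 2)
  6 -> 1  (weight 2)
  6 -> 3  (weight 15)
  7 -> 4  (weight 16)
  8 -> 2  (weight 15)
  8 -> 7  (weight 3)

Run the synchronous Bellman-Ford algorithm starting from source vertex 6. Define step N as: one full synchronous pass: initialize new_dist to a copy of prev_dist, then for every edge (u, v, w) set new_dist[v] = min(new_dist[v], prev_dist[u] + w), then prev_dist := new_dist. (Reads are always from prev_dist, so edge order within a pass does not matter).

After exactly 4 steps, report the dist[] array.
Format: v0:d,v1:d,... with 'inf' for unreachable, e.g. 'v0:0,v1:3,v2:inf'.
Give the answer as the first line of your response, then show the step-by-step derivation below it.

v0:inf,v1:2,v2:33,v3:15,v4:24,v5:6,v6:0,v7:8,v8:inf

step 1: dist = v0:inf,v1:2,v2:inf,v3:15,v4:inf,v5:inf,v6:0,v7:inf,v8:inf
step 2: dist = v0:inf,v1:2,v2:33,v3:15,v4:inf,v5:6,v6:0,v7:inf,v8:inf
step 3: dist = v0:inf,v1:2,v2:33,v3:15,v4:inf,v5:6,v6:0,v7:8,v8:inf
step 4: dist = v0:inf,v1:2,v2:33,v3:15,v4:24,v5:6,v6:0,v7:8,v8:inf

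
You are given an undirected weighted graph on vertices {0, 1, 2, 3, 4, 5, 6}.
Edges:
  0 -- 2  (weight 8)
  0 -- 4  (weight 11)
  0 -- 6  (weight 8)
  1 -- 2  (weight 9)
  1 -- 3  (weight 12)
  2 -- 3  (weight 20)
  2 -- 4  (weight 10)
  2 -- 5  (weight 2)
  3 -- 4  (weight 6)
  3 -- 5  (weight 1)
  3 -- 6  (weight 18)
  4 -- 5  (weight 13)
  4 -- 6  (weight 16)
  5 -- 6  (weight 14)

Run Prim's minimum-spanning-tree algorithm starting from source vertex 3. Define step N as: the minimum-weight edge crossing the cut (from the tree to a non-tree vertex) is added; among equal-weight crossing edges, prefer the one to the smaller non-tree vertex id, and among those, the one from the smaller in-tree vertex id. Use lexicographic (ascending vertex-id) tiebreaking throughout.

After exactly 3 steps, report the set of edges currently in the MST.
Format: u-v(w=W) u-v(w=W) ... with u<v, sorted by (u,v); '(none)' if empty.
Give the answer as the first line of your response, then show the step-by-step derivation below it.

2-5(w=2) 3-4(w=6) 3-5(w=1)

step 1: add edge 3-5 (w=1); MST = {3-5(w=1)}
step 2: add edge 2-5 (w=2); MST = {2-5(w=2) 3-5(w=1)}
step 3: add edge 3-4 (w=6); MST = {2-5(w=2) 3-4(w=6) 3-5(w=1)}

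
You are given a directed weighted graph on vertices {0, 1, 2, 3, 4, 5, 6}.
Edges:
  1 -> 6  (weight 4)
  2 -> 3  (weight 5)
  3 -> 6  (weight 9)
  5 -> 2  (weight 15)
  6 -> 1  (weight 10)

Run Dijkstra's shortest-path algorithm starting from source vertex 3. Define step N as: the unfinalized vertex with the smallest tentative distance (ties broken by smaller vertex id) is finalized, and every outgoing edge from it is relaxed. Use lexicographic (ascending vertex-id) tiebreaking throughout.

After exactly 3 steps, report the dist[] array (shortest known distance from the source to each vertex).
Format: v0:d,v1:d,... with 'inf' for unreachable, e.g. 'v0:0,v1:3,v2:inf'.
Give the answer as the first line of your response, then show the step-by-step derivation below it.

v0:inf,v1:19,v2:inf,v3:0,v4:inf,v5:inf,v6:9

step 1: dist = v0:inf,v1:inf,v2:inf,v3:0,v4:inf,v5:inf,v6:9
step 2: dist = v0:inf,v1:19,v2:inf,v3:0,v4:inf,v5:inf,v6:9
step 3: dist = v0:inf,v1:19,v2:inf,v3:0,v4:inf,v5:inf,v6:9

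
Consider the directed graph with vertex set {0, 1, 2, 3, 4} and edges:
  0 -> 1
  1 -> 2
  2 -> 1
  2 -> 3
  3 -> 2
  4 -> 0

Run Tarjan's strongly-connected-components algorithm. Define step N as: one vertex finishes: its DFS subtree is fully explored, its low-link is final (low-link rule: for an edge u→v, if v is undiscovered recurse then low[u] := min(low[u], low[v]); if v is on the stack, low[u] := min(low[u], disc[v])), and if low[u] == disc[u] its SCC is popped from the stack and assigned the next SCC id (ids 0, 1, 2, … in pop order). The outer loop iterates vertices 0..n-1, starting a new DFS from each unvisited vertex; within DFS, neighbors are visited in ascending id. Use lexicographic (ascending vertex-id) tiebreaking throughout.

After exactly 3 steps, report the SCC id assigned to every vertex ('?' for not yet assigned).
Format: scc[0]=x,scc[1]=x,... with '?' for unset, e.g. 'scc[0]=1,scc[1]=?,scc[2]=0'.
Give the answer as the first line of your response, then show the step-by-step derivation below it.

scc[0]=?,scc[1]=0,scc[2]=0,scc[3]=0,scc[4]=?

step 1: low=(low[0]=0,low[1]=1,low[2]=1,low[3]=2,low[4]=?); scc=(scc[0]=?,scc[1]=?,scc[2]=?,scc[3]=?,scc[4]=?)
step 2: low=(low[0]=0,low[1]=1,low[2]=1,low[3]=2,low[4]=?); scc=(scc[0]=?,scc[1]=?,scc[2]=?,scc[3]=?,scc[4]=?)
step 3: low=(low[0]=0,low[1]=1,low[2]=1,low[3]=2,low[4]=?); scc=(scc[0]=?,scc[1]=0,scc[2]=0,scc[3]=0,scc[4]=?)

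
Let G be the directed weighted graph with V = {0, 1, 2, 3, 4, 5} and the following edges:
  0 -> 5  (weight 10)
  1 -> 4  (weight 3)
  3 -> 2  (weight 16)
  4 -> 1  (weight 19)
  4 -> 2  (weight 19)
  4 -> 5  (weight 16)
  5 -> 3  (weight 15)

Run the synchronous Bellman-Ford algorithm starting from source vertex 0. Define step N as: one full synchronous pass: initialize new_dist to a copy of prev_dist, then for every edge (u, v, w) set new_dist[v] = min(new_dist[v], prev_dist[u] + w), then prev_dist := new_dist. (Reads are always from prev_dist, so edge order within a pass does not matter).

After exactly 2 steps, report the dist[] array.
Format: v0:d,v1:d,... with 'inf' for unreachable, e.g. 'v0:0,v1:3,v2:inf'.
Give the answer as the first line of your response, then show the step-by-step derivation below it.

v0:0,v1:inf,v2:inf,v3:25,v4:inf,v5:10

step 1: dist = v0:0,v1:inf,v2:inf,v3:inf,v4:inf,v5:10
step 2: dist = v0:0,v1:inf,v2:inf,v3:25,v4:inf,v5:10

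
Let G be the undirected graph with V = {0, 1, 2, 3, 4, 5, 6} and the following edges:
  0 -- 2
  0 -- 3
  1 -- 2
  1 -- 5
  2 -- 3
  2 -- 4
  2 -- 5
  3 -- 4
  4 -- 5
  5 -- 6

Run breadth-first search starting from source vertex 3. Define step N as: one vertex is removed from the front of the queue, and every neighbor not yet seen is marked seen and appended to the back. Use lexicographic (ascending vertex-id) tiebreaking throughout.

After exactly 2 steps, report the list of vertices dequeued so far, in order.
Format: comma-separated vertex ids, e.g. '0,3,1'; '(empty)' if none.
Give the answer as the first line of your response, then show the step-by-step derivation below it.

3,0

step 1: dequeue 3; queue=[0,2,4]; order=3
step 2: dequeue 0; queue=[2,4]; order=3,0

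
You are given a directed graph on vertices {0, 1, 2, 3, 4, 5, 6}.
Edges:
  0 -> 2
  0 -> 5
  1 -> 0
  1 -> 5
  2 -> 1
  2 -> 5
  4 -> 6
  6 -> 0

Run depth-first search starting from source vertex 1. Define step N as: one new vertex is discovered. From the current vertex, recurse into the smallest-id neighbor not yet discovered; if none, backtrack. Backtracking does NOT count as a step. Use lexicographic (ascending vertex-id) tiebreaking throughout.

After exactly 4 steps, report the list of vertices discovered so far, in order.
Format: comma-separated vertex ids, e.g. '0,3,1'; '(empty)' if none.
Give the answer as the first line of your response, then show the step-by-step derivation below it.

1,0,2,5

step 1: discover 1; path=1; order=1
step 2: discover 0; path=1>0; order=1,0
step 3: discover 2; path=1>0>2; order=1,0,2
step 4: discover 5; path=1>0>2>5; order=1,0,2,5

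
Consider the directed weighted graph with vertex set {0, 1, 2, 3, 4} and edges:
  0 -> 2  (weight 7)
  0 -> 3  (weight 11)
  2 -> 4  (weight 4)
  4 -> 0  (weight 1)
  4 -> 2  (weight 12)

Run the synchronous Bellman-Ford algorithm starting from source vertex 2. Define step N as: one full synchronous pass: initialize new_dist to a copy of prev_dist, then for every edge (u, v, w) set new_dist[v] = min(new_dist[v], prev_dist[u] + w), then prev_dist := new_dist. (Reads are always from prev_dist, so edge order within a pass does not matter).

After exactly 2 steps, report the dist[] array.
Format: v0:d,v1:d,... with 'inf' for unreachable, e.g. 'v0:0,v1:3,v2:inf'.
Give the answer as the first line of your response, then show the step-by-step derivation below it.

v0:5,v1:inf,v2:0,v3:inf,v4:4

step 1: dist = v0:inf,v1:inf,v2:0,v3:inf,v4:4
step 2: dist = v0:5,v1:inf,v2:0,v3:inf,v4:4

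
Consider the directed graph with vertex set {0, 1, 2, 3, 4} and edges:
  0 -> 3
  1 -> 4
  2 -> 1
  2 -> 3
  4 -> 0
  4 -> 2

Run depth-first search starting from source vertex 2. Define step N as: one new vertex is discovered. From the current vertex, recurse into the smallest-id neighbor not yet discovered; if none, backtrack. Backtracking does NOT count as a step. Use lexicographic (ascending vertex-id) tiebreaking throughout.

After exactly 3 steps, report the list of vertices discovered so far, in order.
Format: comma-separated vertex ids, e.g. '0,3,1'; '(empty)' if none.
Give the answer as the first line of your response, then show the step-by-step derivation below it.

2,1,4

step 1: discover 2; path=2; order=2
step 2: discover 1; path=2>1; order=2,1
step 3: discover 4; path=2>1>4; order=2,1,4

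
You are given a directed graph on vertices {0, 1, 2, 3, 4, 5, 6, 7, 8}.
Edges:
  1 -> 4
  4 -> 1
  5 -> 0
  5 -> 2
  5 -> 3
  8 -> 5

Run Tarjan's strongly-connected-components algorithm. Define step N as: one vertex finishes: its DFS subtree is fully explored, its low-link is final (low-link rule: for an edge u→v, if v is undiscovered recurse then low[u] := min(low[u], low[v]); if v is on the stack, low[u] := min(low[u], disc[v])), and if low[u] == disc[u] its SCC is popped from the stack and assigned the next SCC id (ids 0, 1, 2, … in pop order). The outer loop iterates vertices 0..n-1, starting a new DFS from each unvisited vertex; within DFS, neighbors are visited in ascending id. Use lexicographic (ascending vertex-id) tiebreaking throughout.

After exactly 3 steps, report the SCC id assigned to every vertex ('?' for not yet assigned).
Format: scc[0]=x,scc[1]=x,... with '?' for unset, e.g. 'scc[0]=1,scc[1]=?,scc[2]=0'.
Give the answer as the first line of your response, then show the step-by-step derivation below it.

scc[0]=0,scc[1]=1,scc[2]=?,scc[3]=?,scc[4]=1,scc[5]=?,scc[6]=?,scc[7]=?,scc[8]=?

step 1: low=(low[0]=0,low[1]=?,low[2]=?,low[3]=?,low[4]=?,low[5]=?,low[6]=?,low[7]=?,low[8]=?); scc=(scc[0]=0,scc[1]=?,scc[2]=?,scc[3]=?,scc[4]=?,scc[5]=?,scc[6]=?,scc[7]=?,scc[8]=?)
step 2: low=(low[0]=0,low[1]=1,low[2]=?,low[3]=?,low[4]=1,low[5]=?,low[6]=?,low[7]=?,low[8]=?); scc=(scc[0]=0,scc[1]=?,scc[2]=?,scc[3]=?,scc[4]=?,scc[5]=?,scc[6]=?,scc[7]=?,scc[8]=?)
step 3: low=(low[0]=0,low[1]=1,low[2]=?,low[3]=?,low[4]=1,low[5]=?,low[6]=?,low[7]=?,low[8]=?); scc=(scc[0]=0,scc[1]=1,scc[2]=?,scc[3]=?,scc[4]=1,scc[5]=?,scc[6]=?,scc[7]=?,scc[8]=?)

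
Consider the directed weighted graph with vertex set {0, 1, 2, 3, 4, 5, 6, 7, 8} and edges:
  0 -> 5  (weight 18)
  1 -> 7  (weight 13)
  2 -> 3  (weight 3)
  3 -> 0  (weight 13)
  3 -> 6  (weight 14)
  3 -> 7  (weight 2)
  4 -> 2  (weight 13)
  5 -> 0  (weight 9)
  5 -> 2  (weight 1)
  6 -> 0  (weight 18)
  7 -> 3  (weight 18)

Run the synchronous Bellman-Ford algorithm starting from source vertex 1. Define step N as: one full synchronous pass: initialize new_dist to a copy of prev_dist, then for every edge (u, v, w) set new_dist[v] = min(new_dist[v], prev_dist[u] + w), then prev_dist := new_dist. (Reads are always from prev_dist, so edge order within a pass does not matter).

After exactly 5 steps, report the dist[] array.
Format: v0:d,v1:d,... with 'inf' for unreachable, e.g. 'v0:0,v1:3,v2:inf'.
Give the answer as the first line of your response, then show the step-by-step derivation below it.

v0:44,v1:0,v2:63,v3:31,v4:inf,v5:62,v6:45,v7:13,v8:inf

step 1: dist = v0:inf,v1:0,v2:inf,v3:inf,v4:inf,v5:inf,v6:inf,v7:13,v8:inf
step 2: dist = v0:inf,v1:0,v2:inf,v3:31,v4:inf,v5:inf,v6:inf,v7:13,v8:inf
step 3: dist = v0:44,v1:0,v2:inf,v3:31,v4:inf,v5:inf,v6:45,v7:13,v8:inf
step 4: dist = v0:44,v1:0,v2:inf,v3:31,v4:inf,v5:62,v6:45,v7:13,v8:inf
step 5: dist = v0:44,v1:0,v2:63,v3:31,v4:inf,v5:62,v6:45,v7:13,v8:inf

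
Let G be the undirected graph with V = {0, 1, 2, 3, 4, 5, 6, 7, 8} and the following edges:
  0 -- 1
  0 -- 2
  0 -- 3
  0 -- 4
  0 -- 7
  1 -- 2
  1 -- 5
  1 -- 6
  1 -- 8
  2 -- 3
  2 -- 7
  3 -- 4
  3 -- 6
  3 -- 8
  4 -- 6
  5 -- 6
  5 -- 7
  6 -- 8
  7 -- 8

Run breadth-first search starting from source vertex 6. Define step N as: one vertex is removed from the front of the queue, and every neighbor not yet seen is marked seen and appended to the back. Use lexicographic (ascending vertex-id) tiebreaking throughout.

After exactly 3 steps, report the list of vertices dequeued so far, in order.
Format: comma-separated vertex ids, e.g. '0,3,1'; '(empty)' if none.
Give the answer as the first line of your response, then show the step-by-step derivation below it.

6,1,3

step 1: dequeue 6; queue=[1,3,4,5,8]; order=6
step 2: dequeue 1; queue=[3,4,5,8,0,2]; order=6,1
step 3: dequeue 3; queue=[4,5,8,0,2]; order=6,1,3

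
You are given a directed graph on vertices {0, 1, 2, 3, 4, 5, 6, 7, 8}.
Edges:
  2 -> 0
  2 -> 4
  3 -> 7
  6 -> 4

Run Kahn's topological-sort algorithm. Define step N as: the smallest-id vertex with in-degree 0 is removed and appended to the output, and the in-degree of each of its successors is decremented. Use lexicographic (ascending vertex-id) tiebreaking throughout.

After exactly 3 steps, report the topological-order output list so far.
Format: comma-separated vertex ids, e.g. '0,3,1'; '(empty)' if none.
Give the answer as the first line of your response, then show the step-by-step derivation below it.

1,2,0

step 1: output 1; order=[1]; indeg=(1,0,0,0,2,0,0,1,0)
step 2: output 2; order=[1,2]; indeg=(0,0,0,0,1,0,0,1,0)
step 3: output 0; order=[1,2,0]; indeg=(0,0,0,0,1,0,0,1,0)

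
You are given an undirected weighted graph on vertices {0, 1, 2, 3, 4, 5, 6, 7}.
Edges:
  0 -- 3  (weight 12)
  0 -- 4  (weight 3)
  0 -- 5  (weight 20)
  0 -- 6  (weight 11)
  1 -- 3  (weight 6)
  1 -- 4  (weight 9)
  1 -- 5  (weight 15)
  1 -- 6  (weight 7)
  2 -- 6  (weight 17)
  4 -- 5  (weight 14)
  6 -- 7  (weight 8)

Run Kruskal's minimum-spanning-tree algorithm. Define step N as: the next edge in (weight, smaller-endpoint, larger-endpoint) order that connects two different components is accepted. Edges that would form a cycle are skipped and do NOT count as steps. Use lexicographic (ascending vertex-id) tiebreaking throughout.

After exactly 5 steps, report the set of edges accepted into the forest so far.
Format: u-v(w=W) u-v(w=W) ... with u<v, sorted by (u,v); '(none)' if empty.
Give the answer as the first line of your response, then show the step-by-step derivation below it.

0-4(w=3) 1-3(w=6) 1-4(w=9) 1-6(w=7) 6-7(w=8)

step 1: add edge 0-4 (w=3); MST = {0-4(w=3)}
step 2: add edge 1-3 (w=6); MST = {0-4(w=3) 1-3(w=6)}
step 3: add edge 1-6 (w=7); MST = {0-4(w=3) 1-3(w=6) 1-6(w=7)}
step 4: add edge 6-7 (w=8); MST = {0-4(w=3) 1-3(w=6) 1-6(w=7) 6-7(w=8)}
step 5: add edge 1-4 (w=9); MST = {0-4(w=3) 1-3(w=6) 1-4(w=9) 1-6(w=7) 6-7(w=8)}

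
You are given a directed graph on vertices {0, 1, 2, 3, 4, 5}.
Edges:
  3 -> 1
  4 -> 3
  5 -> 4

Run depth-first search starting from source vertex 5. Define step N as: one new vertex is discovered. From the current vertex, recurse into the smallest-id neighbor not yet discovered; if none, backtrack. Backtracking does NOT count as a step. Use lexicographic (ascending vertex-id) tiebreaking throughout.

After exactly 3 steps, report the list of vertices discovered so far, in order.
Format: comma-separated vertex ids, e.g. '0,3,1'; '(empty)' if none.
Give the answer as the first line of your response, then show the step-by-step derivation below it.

5,4,3

step 1: discover 5; path=5; order=5
step 2: discover 4; path=5>4; order=5,4
step 3: discover 3; path=5>4>3; order=5,4,3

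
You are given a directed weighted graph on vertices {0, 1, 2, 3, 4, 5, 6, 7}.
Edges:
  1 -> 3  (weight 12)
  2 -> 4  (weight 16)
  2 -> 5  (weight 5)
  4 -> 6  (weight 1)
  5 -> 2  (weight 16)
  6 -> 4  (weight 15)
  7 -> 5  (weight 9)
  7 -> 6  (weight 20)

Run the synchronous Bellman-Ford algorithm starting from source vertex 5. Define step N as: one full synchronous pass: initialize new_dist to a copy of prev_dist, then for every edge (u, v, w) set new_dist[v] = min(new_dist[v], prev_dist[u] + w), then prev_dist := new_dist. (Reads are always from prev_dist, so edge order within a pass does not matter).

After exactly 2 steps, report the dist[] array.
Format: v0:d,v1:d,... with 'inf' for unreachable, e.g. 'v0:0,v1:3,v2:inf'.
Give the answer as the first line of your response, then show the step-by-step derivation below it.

v0:inf,v1:inf,v2:16,v3:inf,v4:32,v5:0,v6:inf,v7:inf

step 1: dist = v0:inf,v1:inf,v2:16,v3:inf,v4:inf,v5:0,v6:inf,v7:inf
step 2: dist = v0:inf,v1:inf,v2:16,v3:inf,v4:32,v5:0,v6:inf,v7:inf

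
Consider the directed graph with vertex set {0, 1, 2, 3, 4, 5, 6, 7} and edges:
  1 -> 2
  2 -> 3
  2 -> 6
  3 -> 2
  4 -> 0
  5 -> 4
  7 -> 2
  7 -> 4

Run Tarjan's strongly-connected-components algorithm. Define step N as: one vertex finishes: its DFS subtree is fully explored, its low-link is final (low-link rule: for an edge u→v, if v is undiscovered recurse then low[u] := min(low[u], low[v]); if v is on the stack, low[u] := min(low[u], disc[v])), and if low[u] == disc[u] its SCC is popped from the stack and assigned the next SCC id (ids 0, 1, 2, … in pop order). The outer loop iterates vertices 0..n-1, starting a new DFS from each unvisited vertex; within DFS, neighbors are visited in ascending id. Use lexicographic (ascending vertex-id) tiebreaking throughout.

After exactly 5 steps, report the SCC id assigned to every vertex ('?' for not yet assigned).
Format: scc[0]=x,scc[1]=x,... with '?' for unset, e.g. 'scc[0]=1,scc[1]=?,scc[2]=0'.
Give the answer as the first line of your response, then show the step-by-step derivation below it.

scc[0]=0,scc[1]=3,scc[2]=2,scc[3]=2,scc[4]=?,scc[5]=?,scc[6]=1,scc[7]=?

step 1: low=(low[0]=0,low[1]=?,low[2]=?,low[3]=?,low[4]=?,low[5]=?,low[6]=?,low[7]=?); scc=(scc[0]=0,scc[1]=?,scc[2]=?,scc[3]=?,scc[4]=?,scc[5]=?,scc[6]=?,scc[7]=?)
step 2: low=(low[0]=0,low[1]=1,low[2]=2,low[3]=2,low[4]=?,low[5]=?,low[6]=?,low[7]=?); scc=(scc[0]=0,scc[1]=?,scc[2]=?,scc[3]=?,scc[4]=?,scc[5]=?,scc[6]=?,scc[7]=?)
step 3: low=(low[0]=0,low[1]=1,low[2]=2,low[3]=2,low[4]=?,low[5]=?,low[6]=4,low[7]=?); scc=(scc[0]=0,scc[1]=?,scc[2]=?,scc[3]=?,scc[4]=?,scc[5]=?,scc[6]=1,scc[7]=?)
step 4: low=(low[0]=0,low[1]=1,low[2]=2,low[3]=2,low[4]=?,low[5]=?,low[6]=4,low[7]=?); scc=(scc[0]=0,scc[1]=?,scc[2]=2,scc[3]=2,scc[4]=?,scc[5]=?,scc[6]=1,scc[7]=?)
step 5: low=(low[0]=0,low[1]=1,low[2]=2,low[3]=2,low[4]=?,low[5]=?,low[6]=4,low[7]=?); scc=(scc[0]=0,scc[1]=3,scc[2]=2,scc[3]=2,scc[4]=?,scc[5]=?,scc[6]=1,scc[7]=?)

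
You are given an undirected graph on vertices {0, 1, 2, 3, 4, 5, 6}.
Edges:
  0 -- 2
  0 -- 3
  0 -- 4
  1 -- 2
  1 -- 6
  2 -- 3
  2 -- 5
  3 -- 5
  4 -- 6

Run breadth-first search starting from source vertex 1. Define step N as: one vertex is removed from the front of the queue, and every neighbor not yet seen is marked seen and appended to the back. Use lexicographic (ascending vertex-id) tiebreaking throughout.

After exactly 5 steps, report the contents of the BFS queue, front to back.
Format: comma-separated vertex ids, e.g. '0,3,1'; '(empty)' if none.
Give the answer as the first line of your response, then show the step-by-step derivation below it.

5,4

step 1: dequeue 1; queue=[2,6]; order=1
step 2: dequeue 2; queue=[6,0,3,5]; order=1,2
step 3: dequeue 6; queue=[0,3,5,4]; order=1,2,6
step 4: dequeue 0; queue=[3,5,4]; order=1,2,6,0
step 5: dequeue 3; queue=[5,4]; order=1,2,6,0,3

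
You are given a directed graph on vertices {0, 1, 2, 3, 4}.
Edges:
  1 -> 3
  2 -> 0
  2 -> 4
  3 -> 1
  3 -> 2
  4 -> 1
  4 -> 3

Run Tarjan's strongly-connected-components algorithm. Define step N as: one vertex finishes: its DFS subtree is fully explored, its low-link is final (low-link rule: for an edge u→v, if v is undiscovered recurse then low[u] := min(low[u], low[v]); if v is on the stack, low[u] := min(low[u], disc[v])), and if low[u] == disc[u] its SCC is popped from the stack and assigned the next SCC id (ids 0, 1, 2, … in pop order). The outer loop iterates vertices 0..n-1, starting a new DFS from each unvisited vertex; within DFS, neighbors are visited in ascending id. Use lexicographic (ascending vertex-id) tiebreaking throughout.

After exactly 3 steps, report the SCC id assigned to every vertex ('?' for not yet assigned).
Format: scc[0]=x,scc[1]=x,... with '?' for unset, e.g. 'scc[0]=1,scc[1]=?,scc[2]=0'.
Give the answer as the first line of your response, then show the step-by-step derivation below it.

scc[0]=0,scc[1]=?,scc[2]=?,scc[3]=?,scc[4]=?

step 1: low=(low[0]=0,low[1]=?,low[2]=?,low[3]=?,low[4]=?); scc=(scc[0]=0,scc[1]=?,scc[2]=?,scc[3]=?,scc[4]=?)
step 2: low=(low[0]=0,low[1]=1,low[2]=3,low[3]=1,low[4]=1); scc=(scc[0]=0,scc[1]=?,scc[2]=?,scc[3]=?,scc[4]=?)
step 3: low=(low[0]=0,low[1]=1,low[2]=1,low[3]=1,low[4]=1); scc=(scc[0]=0,scc[1]=?,scc[2]=?,scc[3]=?,scc[4]=?)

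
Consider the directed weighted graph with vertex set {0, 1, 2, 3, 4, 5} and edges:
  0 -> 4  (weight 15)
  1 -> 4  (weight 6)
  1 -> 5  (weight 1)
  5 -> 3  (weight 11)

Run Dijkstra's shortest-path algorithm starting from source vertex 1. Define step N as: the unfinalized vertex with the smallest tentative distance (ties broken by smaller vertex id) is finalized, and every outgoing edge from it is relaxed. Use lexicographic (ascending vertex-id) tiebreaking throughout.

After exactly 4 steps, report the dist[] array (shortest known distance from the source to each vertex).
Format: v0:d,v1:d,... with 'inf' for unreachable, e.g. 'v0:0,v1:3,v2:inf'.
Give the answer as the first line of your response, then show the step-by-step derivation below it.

v0:inf,v1:0,v2:inf,v3:12,v4:6,v5:1

step 1: dist = v0:inf,v1:0,v2:inf,v3:inf,v4:6,v5:1
step 2: dist = v0:inf,v1:0,v2:inf,v3:12,v4:6,v5:1
step 3: dist = v0:inf,v1:0,v2:inf,v3:12,v4:6,v5:1
step 4: dist = v0:inf,v1:0,v2:inf,v3:12,v4:6,v5:1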